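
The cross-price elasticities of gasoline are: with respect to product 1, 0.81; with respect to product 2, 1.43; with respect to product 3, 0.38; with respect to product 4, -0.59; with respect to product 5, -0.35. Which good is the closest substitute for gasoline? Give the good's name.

product 2

Substitutes have ε > 0. Among the positive values, 1.43 (product 2) is largest.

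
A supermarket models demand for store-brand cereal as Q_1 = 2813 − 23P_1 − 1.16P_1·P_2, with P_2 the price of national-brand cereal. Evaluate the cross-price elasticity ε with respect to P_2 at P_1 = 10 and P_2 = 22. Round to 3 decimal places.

-0.110

At P_1 = 10 and P_2 = 22: Q_1 = 2327.8.
∂Q_1/∂P_2 = -1.16P_1 = -1.16(10) = -11.6000.
ε = (∂Q_1/∂P_2)(P_2/Q_1) = -11.6000 × (22/2327.8) ≈ -0.110.
ε < 0: complements.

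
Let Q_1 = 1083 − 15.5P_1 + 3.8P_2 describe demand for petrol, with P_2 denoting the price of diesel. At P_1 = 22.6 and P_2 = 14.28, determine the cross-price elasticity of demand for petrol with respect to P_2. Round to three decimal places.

At P_1 = 22.6 and P_2 = 14.28: Q_1 = 786.964.
∂Q_1/∂P_2 = 3.8.
ε = (∂Q_1/∂P_2)(P_2/Q_1) = 3.8 × (14.28/786.964) ≈ 0.069.

0.069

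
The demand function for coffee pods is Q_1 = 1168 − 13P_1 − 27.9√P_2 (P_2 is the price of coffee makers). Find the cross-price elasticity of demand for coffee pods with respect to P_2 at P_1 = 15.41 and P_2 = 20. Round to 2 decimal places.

At P_1 = 15.41 and P_2 = 20: Q_1 = 842.897.
∂Q_1/∂P_2 = -27.9/(2√P_2) = -27.9/(2√20) = -3.1193.
ε = (∂Q_1/∂P_2)(P_2/Q_1) = -3.1193 × (20/842.897) ≈ -0.07.
ε < 0: complements.

-0.07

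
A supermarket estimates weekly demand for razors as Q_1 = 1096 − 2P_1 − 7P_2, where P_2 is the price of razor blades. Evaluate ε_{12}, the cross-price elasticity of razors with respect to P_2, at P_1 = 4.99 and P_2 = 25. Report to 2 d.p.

At P_1 = 4.99 and P_2 = 25: Q_1 = 911.02.
∂Q_1/∂P_2 = -7.
ε = (∂Q_1/∂P_2)(P_2/Q_1) = -7 × (25/911.02) ≈ -0.19.

-0.19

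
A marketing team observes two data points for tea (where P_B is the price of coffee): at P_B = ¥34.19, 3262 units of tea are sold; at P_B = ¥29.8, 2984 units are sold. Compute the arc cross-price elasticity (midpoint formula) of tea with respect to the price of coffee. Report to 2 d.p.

ΔQ_A = 2984 − 3262 = -278; ΔP_B = 29.8 − 34.19 = -4.39.
Midpoints: Q̄_A = 3123.0, P̄_B = 31.99.
ε = (ΔQ_A/Q̄_A)/(ΔP_B/P̄_B) = (-278/3123.0)/(-4.39/31.99) ≈ 0.65.
ε > 0: tea and coffee are substitutes.

0.65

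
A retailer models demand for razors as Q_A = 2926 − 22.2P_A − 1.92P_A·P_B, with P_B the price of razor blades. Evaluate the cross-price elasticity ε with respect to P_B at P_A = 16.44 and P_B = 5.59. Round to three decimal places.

At P_A = 16.44 and P_B = 5.59: Q_A = 2384.585.
∂Q_A/∂P_B = -1.92P_A = -1.92(16.44) = -31.5648.
ε = (∂Q_A/∂P_B)(P_B/Q_A) = -31.5648 × (5.59/2384.585) ≈ -0.074.

-0.074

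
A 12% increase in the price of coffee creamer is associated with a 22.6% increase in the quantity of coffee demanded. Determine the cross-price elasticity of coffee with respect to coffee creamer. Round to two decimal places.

ε = (%ΔQ of coffee) / (%ΔP of coffee creamer) = (22.6%) / (12%) ≈ 1.88.

1.88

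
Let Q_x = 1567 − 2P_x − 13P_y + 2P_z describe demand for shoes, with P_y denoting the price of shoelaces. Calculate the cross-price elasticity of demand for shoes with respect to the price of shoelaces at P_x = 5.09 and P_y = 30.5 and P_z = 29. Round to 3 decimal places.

At P_x = 5.09 and P_y = 30.5 and P_z = 29: Q_x = 1218.32.
∂Q_x/∂P_y = -13.
ε = (∂Q_x/∂P_y)(P_y/Q_x) = -13 × (30.5/1218.32) ≈ -0.325.

-0.325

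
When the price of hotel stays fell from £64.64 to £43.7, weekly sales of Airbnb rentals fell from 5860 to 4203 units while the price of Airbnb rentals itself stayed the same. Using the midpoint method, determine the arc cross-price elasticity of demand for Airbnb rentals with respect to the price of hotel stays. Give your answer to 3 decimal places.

ΔQ_A = 4203 − 5860 = -1657; ΔP_B = 43.7 − 64.64 = -20.94.
Midpoints: Q̄_A = 5031.5, P̄_B = 54.17.
ε = (ΔQ_A/Q̄_A)/(ΔP_B/P̄_B) = (-1657/5031.5)/(-20.94/54.17) ≈ 0.852.
ε > 0: Airbnb rentals and hotel stays are substitutes.

0.852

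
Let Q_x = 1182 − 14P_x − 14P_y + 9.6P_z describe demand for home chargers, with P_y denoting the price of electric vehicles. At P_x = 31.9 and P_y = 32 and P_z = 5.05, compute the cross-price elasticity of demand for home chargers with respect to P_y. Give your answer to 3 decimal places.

At P_x = 31.9 and P_y = 32 and P_z = 5.05: Q_x = 335.88.
∂Q_x/∂P_y = -14.
ε = (∂Q_x/∂P_y)(P_y/Q_x) = -14 × (32/335.88) ≈ -1.334.

-1.334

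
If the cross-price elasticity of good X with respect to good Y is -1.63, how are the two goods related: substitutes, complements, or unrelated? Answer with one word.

complements

ε = -1.63 < 0, so a higher price of good Y lowers demand for good X: complements.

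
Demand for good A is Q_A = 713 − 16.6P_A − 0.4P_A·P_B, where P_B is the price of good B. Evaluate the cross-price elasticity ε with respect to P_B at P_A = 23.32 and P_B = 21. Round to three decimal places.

At P_A = 23.32 and P_B = 21: Q_A = 130.
∂Q_A/∂P_B = -0.4P_A = -0.4(23.32) = -9.3280.
ε = (∂Q_A/∂P_B)(P_B/Q_A) = -9.3280 × (21/130) ≈ -1.507.

-1.507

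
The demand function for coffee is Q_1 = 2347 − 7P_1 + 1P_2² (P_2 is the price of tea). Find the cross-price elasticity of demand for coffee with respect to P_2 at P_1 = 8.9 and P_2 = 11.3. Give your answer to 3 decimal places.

0.106

At P_1 = 8.9 and P_2 = 11.3: Q_1 = 2412.39.
∂Q_1/∂P_2 = 2P_2 = 2(11.3) = 22.6000.
ε = (∂Q_1/∂P_2)(P_2/Q_1) = 22.6000 × (11.3/2412.39) ≈ 0.106.
ε > 0: substitutes.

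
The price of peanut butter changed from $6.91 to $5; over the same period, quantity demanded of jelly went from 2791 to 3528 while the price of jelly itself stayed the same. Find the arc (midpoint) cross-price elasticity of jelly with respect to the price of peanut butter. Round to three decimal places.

-0.727

ΔQ_A = 3528 − 2791 = 737; ΔP_B = 5 − 6.91 = -1.91.
Midpoints: Q̄_A = 3159.5, P̄_B = 5.96.
ε = (ΔQ_A/Q̄_A)/(ΔP_B/P̄_B) = (737/3159.5)/(-1.91/5.96) ≈ -0.727.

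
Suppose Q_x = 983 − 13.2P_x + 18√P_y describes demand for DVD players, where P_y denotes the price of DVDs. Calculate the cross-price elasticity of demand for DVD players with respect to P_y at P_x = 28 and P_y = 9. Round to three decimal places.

At P_x = 28 and P_y = 9: Q_x = 667.4.
∂Q_x/∂P_y = 18/(2√P_y) = 18/(2√9) = 3.0000.
ε = (∂Q_x/∂P_y)(P_y/Q_x) = 3.0000 × (9/667.4) ≈ 0.040.
ε > 0: substitutes.

0.040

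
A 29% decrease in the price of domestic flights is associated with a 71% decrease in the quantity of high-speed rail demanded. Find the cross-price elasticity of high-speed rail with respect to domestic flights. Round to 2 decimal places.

2.45

ε = (%ΔQ of high-speed rail) / (%ΔP of domestic flights) = (-71%) / (-29%) ≈ 2.45.
Positive cross-price elasticity: substitutes.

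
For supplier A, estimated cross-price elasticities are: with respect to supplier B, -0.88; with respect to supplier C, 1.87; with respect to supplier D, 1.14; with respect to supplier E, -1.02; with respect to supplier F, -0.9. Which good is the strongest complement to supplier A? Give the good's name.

supplier E

Complements have ε < 0. The most negative value is -1.02 (supplier E).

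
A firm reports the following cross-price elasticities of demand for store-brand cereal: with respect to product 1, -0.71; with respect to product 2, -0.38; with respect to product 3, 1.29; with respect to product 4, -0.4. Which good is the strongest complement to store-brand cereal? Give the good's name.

Complements have ε < 0. The most negative value is -0.71 (product 1).

product 1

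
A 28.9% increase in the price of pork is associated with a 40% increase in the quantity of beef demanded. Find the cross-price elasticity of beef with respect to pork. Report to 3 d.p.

1.384

ε = (%ΔQ of beef) / (%ΔP of pork) = (40%) / (28.9%) ≈ 1.384.
Positive cross-price elasticity: substitutes.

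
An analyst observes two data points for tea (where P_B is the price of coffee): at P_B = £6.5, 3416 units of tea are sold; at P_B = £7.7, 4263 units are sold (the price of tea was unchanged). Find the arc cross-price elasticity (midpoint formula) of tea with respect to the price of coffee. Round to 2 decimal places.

ΔQ_A = 4263 − 3416 = 847; ΔP_B = 7.7 − 6.5 = 1.2.
Midpoints: Q̄_A = 3839.5, P̄_B = 7.10.
ε = (ΔQ_A/Q̄_A)/(ΔP_B/P̄_B) = (847/3839.5)/(1.2/7.10) ≈ 1.31.
ε > 0: tea and coffee are substitutes.

1.31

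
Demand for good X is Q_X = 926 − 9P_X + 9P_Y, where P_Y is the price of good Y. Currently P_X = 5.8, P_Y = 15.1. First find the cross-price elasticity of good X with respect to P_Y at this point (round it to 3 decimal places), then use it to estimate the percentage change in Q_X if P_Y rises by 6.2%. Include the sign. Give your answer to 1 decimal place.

0.8%

At P_X = 5.8, P_Y = 15.1: Q_X = 1009.7.
∂Q_X/∂P_Y = 9.
ε = (∂Q_X/∂P_Y)(P_Y/Q_X) = 9.0000 × 15.1/1009.7 ≈ 0.135.
%ΔQ_X ≈ ε × %ΔP_Y = 0.135 × (6.2%) = 0.8%.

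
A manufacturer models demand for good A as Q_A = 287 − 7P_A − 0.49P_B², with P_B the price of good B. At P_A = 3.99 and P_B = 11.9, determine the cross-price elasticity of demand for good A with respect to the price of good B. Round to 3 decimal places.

At P_A = 3.99 and P_B = 11.9: Q_A = 189.681.
∂Q_A/∂P_B = -0.98P_B = -0.98(11.9) = -11.6620.
ε = (∂Q_A/∂P_B)(P_B/Q_A) = -11.6620 × (11.9/189.681) ≈ -0.732.
ε < 0: complements.

-0.732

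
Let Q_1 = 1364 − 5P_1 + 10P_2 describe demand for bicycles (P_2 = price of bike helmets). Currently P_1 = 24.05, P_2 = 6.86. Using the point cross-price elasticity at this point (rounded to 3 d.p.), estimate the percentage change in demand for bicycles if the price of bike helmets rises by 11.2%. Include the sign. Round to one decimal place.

0.6%

At P_1 = 24.05, P_2 = 6.86: Q_1 = 1312.35.
∂Q_1/∂P_2 = 10.
ε = (∂Q_1/∂P_2)(P_2/Q_1) = 10.0000 × 6.86/1312.35 ≈ 0.052.
%ΔQ_1 ≈ ε × %ΔP_2 = 0.052 × (11.2%) = 0.6%.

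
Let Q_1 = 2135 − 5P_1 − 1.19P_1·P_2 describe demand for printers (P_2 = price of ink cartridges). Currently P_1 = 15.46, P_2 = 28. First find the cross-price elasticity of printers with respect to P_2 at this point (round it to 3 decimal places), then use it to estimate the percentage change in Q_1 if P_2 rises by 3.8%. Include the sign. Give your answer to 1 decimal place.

At P_1 = 15.46, P_2 = 28: Q_1 = 1542.573.
∂Q_1/∂P_2 = -1.19P_1 = -18.3974.
ε = (∂Q_1/∂P_2)(P_2/Q_1) = -18.3974 × 28/1542.573 ≈ -0.334.
%ΔQ_1 ≈ ε × %ΔP_2 = -0.334 × (3.8%) = -1.3%.

-1.3%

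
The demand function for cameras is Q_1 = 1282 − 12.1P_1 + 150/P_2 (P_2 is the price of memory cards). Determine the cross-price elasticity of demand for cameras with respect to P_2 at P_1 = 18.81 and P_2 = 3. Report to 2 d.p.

-0.05

At P_1 = 18.81 and P_2 = 3: Q_1 = 1104.399.
∂Q_1/∂P_2 = −150/P_2² = -16.6667.
ε = (∂Q_1/∂P_2)(P_2/Q_1) = -16.6667 × (3/1104.399) ≈ -0.05.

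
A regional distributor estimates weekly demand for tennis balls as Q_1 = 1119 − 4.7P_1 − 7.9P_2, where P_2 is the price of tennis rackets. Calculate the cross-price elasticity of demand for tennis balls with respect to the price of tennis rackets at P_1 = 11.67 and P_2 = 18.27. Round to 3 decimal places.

-0.157

At P_1 = 11.67 and P_2 = 18.27: Q_1 = 919.818.
∂Q_1/∂P_2 = -7.9.
ε = (∂Q_1/∂P_2)(P_2/Q_1) = -7.9 × (18.27/919.818) ≈ -0.157.
Since ε < 0, tennis balls and tennis rackets are complements.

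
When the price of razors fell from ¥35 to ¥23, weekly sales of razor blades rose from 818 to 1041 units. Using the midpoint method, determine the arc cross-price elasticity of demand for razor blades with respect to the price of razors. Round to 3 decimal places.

ΔQ_A = 1041 − 818 = 223; ΔP_B = 23 − 35 = -12.
Midpoints: Q̄_A = 929.5, P̄_B = 29.00.
ε = (ΔQ_A/Q̄_A)/(ΔP_B/P̄_B) = (223/929.5)/(-12/29.00) ≈ -0.580.
ε < 0: razor blades and razors are complements.

-0.580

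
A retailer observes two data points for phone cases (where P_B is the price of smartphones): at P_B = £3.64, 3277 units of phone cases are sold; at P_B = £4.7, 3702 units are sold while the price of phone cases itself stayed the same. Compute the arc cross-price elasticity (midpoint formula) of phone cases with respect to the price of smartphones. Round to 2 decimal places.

0.48

ΔQ_A = 3702 − 3277 = 425; ΔP_B = 4.7 − 3.64 = 1.06.
Midpoints: Q̄_A = 3489.5, P̄_B = 4.17.
ε = (ΔQ_A/Q̄_A)/(ΔP_B/P̄_B) = (425/3489.5)/(1.06/4.17) ≈ 0.48.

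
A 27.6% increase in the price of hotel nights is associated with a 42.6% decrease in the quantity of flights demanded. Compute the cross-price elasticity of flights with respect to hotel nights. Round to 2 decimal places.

-1.54

ε = (%ΔQ of flights) / (%ΔP of hotel nights) = (-42.6%) / (27.6%) ≈ -1.54.
Negative cross-price elasticity: complements.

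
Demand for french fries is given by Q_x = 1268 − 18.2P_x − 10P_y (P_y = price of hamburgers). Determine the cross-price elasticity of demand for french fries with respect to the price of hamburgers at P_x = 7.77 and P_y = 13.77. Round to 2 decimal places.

-0.14

At P_x = 7.77 and P_y = 13.77: Q_x = 988.886.
∂Q_x/∂P_y = -10.
ε = (∂Q_x/∂P_y)(P_y/Q_x) = -10 × (13.77/988.886) ≈ -0.14.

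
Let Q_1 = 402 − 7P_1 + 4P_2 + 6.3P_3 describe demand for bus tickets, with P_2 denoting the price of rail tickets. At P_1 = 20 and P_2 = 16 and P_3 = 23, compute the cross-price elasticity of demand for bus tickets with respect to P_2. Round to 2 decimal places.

0.14

At P_1 = 20 and P_2 = 16 and P_3 = 23: Q_1 = 470.9.
∂Q_1/∂P_2 = 4.
ε = (∂Q_1/∂P_2)(P_2/Q_1) = 4 × (16/470.9) ≈ 0.14.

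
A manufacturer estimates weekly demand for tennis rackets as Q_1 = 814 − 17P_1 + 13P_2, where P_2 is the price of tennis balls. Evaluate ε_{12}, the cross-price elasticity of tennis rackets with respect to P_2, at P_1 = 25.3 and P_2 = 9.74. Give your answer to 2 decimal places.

0.25

At P_1 = 25.3 and P_2 = 9.74: Q_1 = 510.52.
∂Q_1/∂P_2 = 13.
ε = (∂Q_1/∂P_2)(P_2/Q_1) = 13 × (9.74/510.52) ≈ 0.25.
Since ε > 0, tennis rackets and tennis balls are substitutes.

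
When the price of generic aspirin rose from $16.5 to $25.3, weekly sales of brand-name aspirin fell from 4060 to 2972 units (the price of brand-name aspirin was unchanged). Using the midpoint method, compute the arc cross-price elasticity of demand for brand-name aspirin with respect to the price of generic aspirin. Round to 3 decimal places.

-0.735

ΔQ_A = 2972 − 4060 = -1088; ΔP_B = 25.3 − 16.5 = 8.8.
Midpoints: Q̄_A = 3516.0, P̄_B = 20.90.
ε = (ΔQ_A/Q̄_A)/(ΔP_B/P̄_B) = (-1088/3516.0)/(8.8/20.90) ≈ -0.735.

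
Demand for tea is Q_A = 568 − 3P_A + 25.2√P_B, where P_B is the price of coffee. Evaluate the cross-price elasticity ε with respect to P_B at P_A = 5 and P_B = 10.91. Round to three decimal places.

0.065

At P_A = 5 and P_B = 10.91: Q_A = 636.236.
∂Q_A/∂P_B = 25.2/(2√P_B) = 25.2/(2√10.91) = 3.8147.
ε = (∂Q_A/∂P_B)(P_B/Q_A) = 3.8147 × (10.91/636.236) ≈ 0.065.
ε > 0: substitutes.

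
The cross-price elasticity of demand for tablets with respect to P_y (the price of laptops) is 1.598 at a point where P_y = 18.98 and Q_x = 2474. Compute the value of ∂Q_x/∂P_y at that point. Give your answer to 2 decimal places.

208.30

ε = (∂Q_x/∂P_y)·(P_y/Q_x) ⇒ ∂Q_x/∂P_y = ε·Q_x/P_y = 1.598 × 2474/18.98 ≈ 208.30.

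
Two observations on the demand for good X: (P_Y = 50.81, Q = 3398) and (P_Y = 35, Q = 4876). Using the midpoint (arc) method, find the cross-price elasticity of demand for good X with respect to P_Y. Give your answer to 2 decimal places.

ΔQ_X = 4876 − 3398 = 1478; ΔP_Y = 35 − 50.81 = -15.81.
Midpoints: Q̄_X = 4137.0, P̄_Y = 42.91.
ε = (ΔQ_X/Q̄_X)/(ΔP_Y/P̄_Y) = (1478/4137.0)/(-15.81/42.91) ≈ -0.97.
ε < 0: good X and good Y are complements.

-0.97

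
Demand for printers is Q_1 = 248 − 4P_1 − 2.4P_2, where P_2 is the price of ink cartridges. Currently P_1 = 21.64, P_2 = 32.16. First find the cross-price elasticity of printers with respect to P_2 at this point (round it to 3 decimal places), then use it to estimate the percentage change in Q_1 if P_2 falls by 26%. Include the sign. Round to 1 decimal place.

At P_1 = 21.64, P_2 = 32.16: Q_1 = 84.256.
∂Q_1/∂P_2 = -2.4.
ε = (∂Q_1/∂P_2)(P_2/Q_1) = -2.4000 × 32.16/84.256 ≈ -0.916.
%ΔQ_1 ≈ ε × %ΔP_2 = -0.916 × (-26%) = 23.8%.

23.8%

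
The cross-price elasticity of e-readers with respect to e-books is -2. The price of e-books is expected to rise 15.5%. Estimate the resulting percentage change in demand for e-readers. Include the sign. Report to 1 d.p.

-31.0%

%ΔQ ≈ ε × %ΔP of e-books = -2 × (15.5%) = -31.0%.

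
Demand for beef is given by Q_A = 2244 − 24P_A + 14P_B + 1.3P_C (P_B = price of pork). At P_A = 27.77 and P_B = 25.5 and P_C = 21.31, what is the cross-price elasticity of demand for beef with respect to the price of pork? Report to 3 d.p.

0.182

At P_A = 27.77 and P_B = 25.5 and P_C = 21.31: Q_A = 1962.223.
∂Q_A/∂P_B = 14.
ε = (∂Q_A/∂P_B)(P_B/Q_A) = 14 × (25.5/1962.223) ≈ 0.182.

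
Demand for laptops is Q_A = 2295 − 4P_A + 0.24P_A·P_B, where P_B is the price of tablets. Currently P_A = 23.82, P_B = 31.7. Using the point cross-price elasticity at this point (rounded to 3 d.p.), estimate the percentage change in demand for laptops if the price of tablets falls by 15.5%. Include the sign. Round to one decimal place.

-1.2%

At P_A = 23.82, P_B = 31.7: Q_A = 2380.943.
∂Q_A/∂P_B = 0.24P_A = 5.7168.
ε = (∂Q_A/∂P_B)(P_B/Q_A) = 5.7168 × 31.7/2380.943 ≈ 0.076.
%ΔQ_A ≈ ε × %ΔP_B = 0.076 × (-15.5%) = -1.2%.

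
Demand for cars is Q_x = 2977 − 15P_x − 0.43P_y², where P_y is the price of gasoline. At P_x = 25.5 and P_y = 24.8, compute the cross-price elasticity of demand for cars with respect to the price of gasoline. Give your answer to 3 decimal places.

-0.227

At P_x = 25.5 and P_y = 24.8: Q_x = 2330.033.
∂Q_x/∂P_y = -0.86P_y = -0.86(24.8) = -21.3280.
ε = (∂Q_x/∂P_y)(P_y/Q_x) = -21.3280 × (24.8/2330.033) ≈ -0.227.
ε < 0: complements.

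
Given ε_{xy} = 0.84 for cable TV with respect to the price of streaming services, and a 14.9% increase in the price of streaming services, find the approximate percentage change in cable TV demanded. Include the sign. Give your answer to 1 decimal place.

12.5%

%ΔQ ≈ ε × %ΔP of streaming services = 0.84 × (14.9%) = 12.5%.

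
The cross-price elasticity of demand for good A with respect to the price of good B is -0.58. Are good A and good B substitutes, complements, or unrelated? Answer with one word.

complements

ε = -0.58 < 0, so a higher price of good B lowers demand for good A: complements.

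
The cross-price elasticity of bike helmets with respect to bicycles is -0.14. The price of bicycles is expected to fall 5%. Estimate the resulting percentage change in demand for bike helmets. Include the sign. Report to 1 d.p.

%ΔQ ≈ ε × %ΔP of bicycles = -0.14 × (-5%) = 0.7%.

0.7%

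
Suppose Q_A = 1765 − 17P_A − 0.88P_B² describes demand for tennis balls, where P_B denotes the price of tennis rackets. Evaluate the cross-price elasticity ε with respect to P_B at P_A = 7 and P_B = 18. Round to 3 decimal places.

At P_A = 7 and P_B = 18: Q_A = 1360.88.
∂Q_A/∂P_B = -1.76P_B = -1.76(18) = -31.6800.
ε = (∂Q_A/∂P_B)(P_B/Q_A) = -31.6800 × (18/1360.88) ≈ -0.419.
ε < 0: complements.

-0.419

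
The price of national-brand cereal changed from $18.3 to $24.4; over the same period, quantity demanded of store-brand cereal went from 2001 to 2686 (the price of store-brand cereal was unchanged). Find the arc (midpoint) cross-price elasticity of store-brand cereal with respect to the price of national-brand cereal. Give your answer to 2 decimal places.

ΔQ_A = 2686 − 2001 = 685; ΔP_B = 24.4 − 18.3 = 6.1.
Midpoints: Q̄_A = 2343.5, P̄_B = 21.35.
ε = (ΔQ_A/Q̄_A)/(ΔP_B/P̄_B) = (685/2343.5)/(6.1/21.35) ≈ 1.02.

1.02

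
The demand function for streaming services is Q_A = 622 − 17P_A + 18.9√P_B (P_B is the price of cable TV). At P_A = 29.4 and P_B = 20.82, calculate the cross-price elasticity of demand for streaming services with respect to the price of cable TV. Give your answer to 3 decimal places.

At P_A = 29.4 and P_B = 20.82: Q_A = 208.439.
∂Q_A/∂P_B = 18.9/(2√P_B) = 18.9/(2√20.82) = 2.0711.
ε = (∂Q_A/∂P_B)(P_B/Q_A) = 2.0711 × (20.82/208.439) ≈ 0.207.

0.207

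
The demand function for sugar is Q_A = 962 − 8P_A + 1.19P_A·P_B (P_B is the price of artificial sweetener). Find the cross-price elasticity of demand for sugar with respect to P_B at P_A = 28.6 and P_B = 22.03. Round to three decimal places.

0.506

At P_A = 28.6 and P_B = 22.03: Q_A = 1482.969.
∂Q_A/∂P_B = 1.19P_A = 1.19(28.6) = 34.0340.
ε = (∂Q_A/∂P_B)(P_B/Q_A) = 34.0340 × (22.03/1482.969) ≈ 0.506.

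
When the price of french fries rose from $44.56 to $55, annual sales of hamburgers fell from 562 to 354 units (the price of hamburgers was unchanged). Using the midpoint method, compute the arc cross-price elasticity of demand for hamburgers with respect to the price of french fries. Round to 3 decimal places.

-2.165

ΔQ_A = 354 − 562 = -208; ΔP_B = 55 − 44.56 = 10.44.
Midpoints: Q̄_A = 458.0, P̄_B = 49.78.
ε = (ΔQ_A/Q̄_A)/(ΔP_B/P̄_B) = (-208/458.0)/(10.44/49.78) ≈ -2.165.
ε < 0: hamburgers and french fries are complements.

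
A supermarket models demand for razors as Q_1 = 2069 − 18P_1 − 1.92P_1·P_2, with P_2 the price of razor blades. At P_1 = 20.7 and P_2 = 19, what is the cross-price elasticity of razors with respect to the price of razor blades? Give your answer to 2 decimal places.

-0.80

At P_1 = 20.7 and P_2 = 19: Q_1 = 941.264.
∂Q_1/∂P_2 = -1.92P_1 = -1.92(20.7) = -39.7440.
ε = (∂Q_1/∂P_2)(P_2/Q_1) = -39.7440 × (19/941.264) ≈ -0.80.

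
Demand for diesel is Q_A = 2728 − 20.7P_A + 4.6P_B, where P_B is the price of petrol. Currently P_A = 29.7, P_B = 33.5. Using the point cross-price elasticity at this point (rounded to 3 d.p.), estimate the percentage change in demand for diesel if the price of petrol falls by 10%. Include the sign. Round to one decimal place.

-0.7%

At P_A = 29.7, P_B = 33.5: Q_A = 2267.31.
∂Q_A/∂P_B = 4.6.
ε = (∂Q_A/∂P_B)(P_B/Q_A) = 4.6000 × 33.5/2267.31 ≈ 0.068.
%ΔQ_A ≈ ε × %ΔP_B = 0.068 × (-10%) = -0.7%.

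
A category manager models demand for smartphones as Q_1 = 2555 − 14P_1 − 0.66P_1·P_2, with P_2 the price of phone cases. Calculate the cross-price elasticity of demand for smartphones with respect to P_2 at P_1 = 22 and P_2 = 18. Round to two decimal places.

-0.13

At P_1 = 22 and P_2 = 18: Q_1 = 1985.64.
∂Q_1/∂P_2 = -0.66P_1 = -0.66(22) = -14.5200.
ε = (∂Q_1/∂P_2)(P_2/Q_1) = -14.5200 × (18/1985.64) ≈ -0.13.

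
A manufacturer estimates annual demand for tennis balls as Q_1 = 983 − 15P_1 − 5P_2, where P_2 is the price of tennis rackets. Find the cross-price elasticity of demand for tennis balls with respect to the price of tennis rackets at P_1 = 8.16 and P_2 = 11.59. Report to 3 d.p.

At P_1 = 8.16 and P_2 = 11.59: Q_1 = 802.65.
∂Q_1/∂P_2 = -5.
ε = (∂Q_1/∂P_2)(P_2/Q_1) = -5 × (11.59/802.65) ≈ -0.072.
Since ε < 0, tennis balls and tennis rackets are complements.

-0.072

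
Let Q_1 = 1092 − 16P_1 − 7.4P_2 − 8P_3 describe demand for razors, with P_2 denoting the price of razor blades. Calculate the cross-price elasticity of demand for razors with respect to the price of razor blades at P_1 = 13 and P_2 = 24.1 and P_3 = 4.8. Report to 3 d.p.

-0.267

At P_1 = 13 and P_2 = 24.1 and P_3 = 4.8: Q_1 = 667.26.
∂Q_1/∂P_2 = -7.4.
ε = (∂Q_1/∂P_2)(P_2/Q_1) = -7.4 × (24.1/667.26) ≈ -0.267.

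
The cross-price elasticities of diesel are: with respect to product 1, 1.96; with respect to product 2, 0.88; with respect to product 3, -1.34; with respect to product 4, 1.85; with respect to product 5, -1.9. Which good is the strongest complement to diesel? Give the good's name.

Complements have ε < 0. The most negative value is -1.9 (product 5).

product 5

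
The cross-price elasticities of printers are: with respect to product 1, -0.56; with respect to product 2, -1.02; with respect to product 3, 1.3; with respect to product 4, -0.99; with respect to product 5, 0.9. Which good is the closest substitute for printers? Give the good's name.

Substitutes have ε > 0. Among the positive values, 1.3 (product 3) is largest.

product 3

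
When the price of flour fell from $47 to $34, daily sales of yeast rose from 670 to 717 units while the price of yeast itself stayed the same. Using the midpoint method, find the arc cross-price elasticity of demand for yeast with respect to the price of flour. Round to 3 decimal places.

-0.211

ΔQ_A = 717 − 670 = 47; ΔP_B = 34 − 47 = -13.
Midpoints: Q̄_A = 693.5, P̄_B = 40.50.
ε = (ΔQ_A/Q̄_A)/(ΔP_B/P̄_B) = (47/693.5)/(-13/40.50) ≈ -0.211.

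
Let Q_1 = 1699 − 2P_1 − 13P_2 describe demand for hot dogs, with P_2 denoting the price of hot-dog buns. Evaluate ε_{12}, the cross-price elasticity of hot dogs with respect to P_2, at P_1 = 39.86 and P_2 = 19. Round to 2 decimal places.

At P_1 = 39.86 and P_2 = 19: Q_1 = 1372.28.
∂Q_1/∂P_2 = -13.
ε = (∂Q_1/∂P_2)(P_2/Q_1) = -13 × (19/1372.28) ≈ -0.18.

-0.18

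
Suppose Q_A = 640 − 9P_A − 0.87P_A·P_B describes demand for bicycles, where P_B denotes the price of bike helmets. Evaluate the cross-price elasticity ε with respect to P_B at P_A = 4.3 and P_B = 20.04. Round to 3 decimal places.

-0.142

At P_A = 4.3 and P_B = 20.04: Q_A = 526.330.
∂Q_A/∂P_B = -0.87P_A = -0.87(4.3) = -3.7410.
ε = (∂Q_A/∂P_B)(P_B/Q_A) = -3.7410 × (20.04/526.330) ≈ -0.142.
ε < 0: complements.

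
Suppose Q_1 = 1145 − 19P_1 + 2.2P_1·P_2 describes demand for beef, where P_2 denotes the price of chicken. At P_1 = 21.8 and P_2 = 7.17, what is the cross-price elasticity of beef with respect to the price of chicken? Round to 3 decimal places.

At P_1 = 21.8 and P_2 = 7.17: Q_1 = 1074.673.
∂Q_1/∂P_2 = 2.2P_1 = 2.2(21.8) = 47.9600.
ε = (∂Q_1/∂P_2)(P_2/Q_1) = 47.9600 × (7.17/1074.673) ≈ 0.320.

0.320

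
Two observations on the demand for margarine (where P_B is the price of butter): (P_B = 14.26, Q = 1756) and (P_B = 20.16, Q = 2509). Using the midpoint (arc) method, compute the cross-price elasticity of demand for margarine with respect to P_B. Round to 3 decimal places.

1.030

ΔQ_A = 2509 − 1756 = 753; ΔP_B = 20.16 − 14.26 = 5.9.
Midpoints: Q̄_A = 2132.5, P̄_B = 17.21.
ε = (ΔQ_A/Q̄_A)/(ΔP_B/P̄_B) = (753/2132.5)/(5.9/17.21) ≈ 1.030.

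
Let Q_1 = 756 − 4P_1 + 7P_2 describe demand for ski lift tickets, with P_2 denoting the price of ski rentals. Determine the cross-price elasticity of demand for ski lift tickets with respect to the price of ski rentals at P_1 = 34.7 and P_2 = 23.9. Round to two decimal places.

At P_1 = 34.7 and P_2 = 23.9: Q_1 = 784.5.
∂Q_1/∂P_2 = 7.
ε = (∂Q_1/∂P_2)(P_2/Q_1) = 7 × (23.9/784.5) ≈ 0.21.
Since ε > 0, ski lift tickets and ski rentals are substitutes.

0.21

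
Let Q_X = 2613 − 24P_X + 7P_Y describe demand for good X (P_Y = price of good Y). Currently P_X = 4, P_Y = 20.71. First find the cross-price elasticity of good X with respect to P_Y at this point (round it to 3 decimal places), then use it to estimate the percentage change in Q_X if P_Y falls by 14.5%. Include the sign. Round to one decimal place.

At P_X = 4, P_Y = 20.71: Q_X = 2661.97.
∂Q_X/∂P_Y = 7.
ε = (∂Q_X/∂P_Y)(P_Y/Q_X) = 7.0000 × 20.71/2661.97 ≈ 0.054.
%ΔQ_X ≈ ε × %ΔP_Y = 0.054 × (-14.5%) = -0.8%.

-0.8%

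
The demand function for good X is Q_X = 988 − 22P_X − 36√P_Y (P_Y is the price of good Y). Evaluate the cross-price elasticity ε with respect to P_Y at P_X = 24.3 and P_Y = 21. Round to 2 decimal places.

-0.29

At P_X = 24.3 and P_Y = 21: Q_X = 288.427.
∂Q_X/∂P_Y = -36/(2√P_Y) = -36/(2√21) = -3.9279.
ε = (∂Q_X/∂P_Y)(P_Y/Q_X) = -3.9279 × (21/288.427) ≈ -0.29.
ε < 0: complements.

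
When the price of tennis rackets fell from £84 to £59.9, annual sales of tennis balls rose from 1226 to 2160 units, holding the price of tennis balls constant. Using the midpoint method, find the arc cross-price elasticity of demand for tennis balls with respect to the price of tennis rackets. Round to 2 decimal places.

-1.65

ΔQ_A = 2160 − 1226 = 934; ΔP_B = 59.9 − 84 = -24.1.
Midpoints: Q̄_A = 1693.0, P̄_B = 71.95.
ε = (ΔQ_A/Q̄_A)/(ΔP_B/P̄_B) = (934/1693.0)/(-24.1/71.95) ≈ -1.65.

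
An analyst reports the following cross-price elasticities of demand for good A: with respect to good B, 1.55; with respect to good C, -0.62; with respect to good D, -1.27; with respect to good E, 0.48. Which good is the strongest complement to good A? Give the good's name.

good D

Complements have ε < 0. The most negative value is -1.27 (good D).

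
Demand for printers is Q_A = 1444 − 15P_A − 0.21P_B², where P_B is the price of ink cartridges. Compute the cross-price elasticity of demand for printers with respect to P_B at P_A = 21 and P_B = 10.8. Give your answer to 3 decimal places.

At P_A = 21 and P_B = 10.8: Q_A = 1104.506.
∂Q_A/∂P_B = -0.42P_B = -0.42(10.8) = -4.5360.
ε = (∂Q_A/∂P_B)(P_B/Q_A) = -4.5360 × (10.8/1104.506) ≈ -0.044.

-0.044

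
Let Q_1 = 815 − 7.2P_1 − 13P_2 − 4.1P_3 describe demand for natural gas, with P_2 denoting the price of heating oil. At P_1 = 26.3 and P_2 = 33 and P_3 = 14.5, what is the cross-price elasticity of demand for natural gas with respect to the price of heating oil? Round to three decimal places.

-3.127

At P_1 = 26.3 and P_2 = 33 and P_3 = 14.5: Q_1 = 137.19.
∂Q_1/∂P_2 = -13.
ε = (∂Q_1/∂P_2)(P_2/Q_1) = -13 × (33/137.19) ≈ -3.127.
Since ε < 0, natural gas and heating oil are complements.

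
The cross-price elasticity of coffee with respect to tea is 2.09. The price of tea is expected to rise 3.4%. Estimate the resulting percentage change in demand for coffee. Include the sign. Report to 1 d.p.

%ΔQ ≈ ε × %ΔP of tea = 2.09 × (3.4%) = 7.1%.

7.1%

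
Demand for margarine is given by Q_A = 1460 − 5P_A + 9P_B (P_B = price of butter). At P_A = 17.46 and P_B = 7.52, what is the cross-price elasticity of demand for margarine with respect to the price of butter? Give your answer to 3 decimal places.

0.047

At P_A = 17.46 and P_B = 7.52: Q_A = 1440.38.
∂Q_A/∂P_B = 9.
ε = (∂Q_A/∂P_B)(P_B/Q_A) = 9 × (7.52/1440.38) ≈ 0.047.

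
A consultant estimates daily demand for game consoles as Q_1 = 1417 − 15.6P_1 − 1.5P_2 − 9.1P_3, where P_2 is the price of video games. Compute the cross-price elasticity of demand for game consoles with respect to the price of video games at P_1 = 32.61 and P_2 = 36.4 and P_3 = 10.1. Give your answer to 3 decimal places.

At P_1 = 32.61 and P_2 = 36.4 and P_3 = 10.1: Q_1 = 761.774.
∂Q_1/∂P_2 = -1.5.
ε = (∂Q_1/∂P_2)(P_2/Q_1) = -1.5 × (36.4/761.774) ≈ -0.072.

-0.072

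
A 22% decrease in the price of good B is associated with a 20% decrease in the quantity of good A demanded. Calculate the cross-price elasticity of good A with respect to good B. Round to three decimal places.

ε = (%ΔQ of good A) / (%ΔP of good B) = (-20%) / (-22%) ≈ 0.909.
Positive cross-price elasticity: substitutes.

0.909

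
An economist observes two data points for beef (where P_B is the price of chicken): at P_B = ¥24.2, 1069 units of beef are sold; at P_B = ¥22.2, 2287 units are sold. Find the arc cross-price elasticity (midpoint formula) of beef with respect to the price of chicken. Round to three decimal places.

ΔQ_A = 2287 − 1069 = 1218; ΔP_B = 22.2 − 24.2 = -2.
Midpoints: Q̄_A = 1678.0, P̄_B = 23.20.
ε = (ΔQ_A/Q̄_A)/(ΔP_B/P̄_B) = (1218/1678.0)/(-2/23.20) ≈ -8.420.

-8.420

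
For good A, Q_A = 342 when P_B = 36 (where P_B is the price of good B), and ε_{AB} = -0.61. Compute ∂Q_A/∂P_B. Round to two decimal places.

ε = (∂Q_A/∂P_B)·(P_B/Q_A) ⇒ ∂Q_A/∂P_B = ε·Q_A/P_B = -0.61 × 342/36 ≈ -5.80.

-5.80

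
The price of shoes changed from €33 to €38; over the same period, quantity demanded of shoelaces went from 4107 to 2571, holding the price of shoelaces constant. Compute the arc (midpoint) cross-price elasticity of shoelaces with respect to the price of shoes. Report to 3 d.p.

-3.266

ΔQ_A = 2571 − 4107 = -1536; ΔP_B = 38 − 33 = 5.
Midpoints: Q̄_A = 3339.0, P̄_B = 35.50.
ε = (ΔQ_A/Q̄_A)/(ΔP_B/P̄_B) = (-1536/3339.0)/(5/35.50) ≈ -3.266.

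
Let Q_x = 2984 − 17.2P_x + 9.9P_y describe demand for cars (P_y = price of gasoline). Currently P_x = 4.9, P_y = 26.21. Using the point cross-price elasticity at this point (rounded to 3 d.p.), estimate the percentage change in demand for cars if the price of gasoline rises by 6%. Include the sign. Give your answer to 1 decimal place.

0.5%

At P_x = 4.9, P_y = 26.21: Q_x = 3159.199.
∂Q_x/∂P_y = 9.9.
ε = (∂Q_x/∂P_y)(P_y/Q_x) = 9.9000 × 26.21/3159.199 ≈ 0.082.
%ΔQ_x ≈ ε × %ΔP_y = 0.082 × (6%) = 0.5%.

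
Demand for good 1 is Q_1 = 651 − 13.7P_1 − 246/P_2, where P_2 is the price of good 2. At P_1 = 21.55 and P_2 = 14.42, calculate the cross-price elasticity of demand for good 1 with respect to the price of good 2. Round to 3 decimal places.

0.050

At P_1 = 21.55 and P_2 = 14.42: Q_1 = 338.705.
∂Q_1/∂P_2 = 246/P_2² = 1.1831.
ε = (∂Q_1/∂P_2)(P_2/Q_1) = 1.1831 × (14.42/338.705) ≈ 0.050.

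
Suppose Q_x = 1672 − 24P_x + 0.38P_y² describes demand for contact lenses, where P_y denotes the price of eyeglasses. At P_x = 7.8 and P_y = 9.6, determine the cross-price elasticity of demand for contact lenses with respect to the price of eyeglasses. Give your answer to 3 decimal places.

At P_x = 7.8 and P_y = 9.6: Q_x = 1519.821.
∂Q_x/∂P_y = 0.76P_y = 0.76(9.6) = 7.2960.
ε = (∂Q_x/∂P_y)(P_y/Q_x) = 7.2960 × (9.6/1519.821) ≈ 0.046.
ε > 0: substitutes.

0.046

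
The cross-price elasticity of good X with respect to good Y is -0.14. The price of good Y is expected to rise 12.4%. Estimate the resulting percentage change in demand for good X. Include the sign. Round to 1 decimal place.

%ΔQ ≈ ε × %ΔP of good Y = -0.14 × (12.4%) = -1.7%.

-1.7%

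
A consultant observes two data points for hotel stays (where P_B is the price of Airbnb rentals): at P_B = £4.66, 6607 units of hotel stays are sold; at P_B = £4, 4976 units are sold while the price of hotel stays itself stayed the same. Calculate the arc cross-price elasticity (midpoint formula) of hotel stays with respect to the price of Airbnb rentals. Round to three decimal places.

1.848

ΔQ_A = 4976 − 6607 = -1631; ΔP_B = 4 − 4.66 = -0.66.
Midpoints: Q̄_A = 5791.5, P̄_B = 4.33.
ε = (ΔQ_A/Q̄_A)/(ΔP_B/P̄_B) = (-1631/5791.5)/(-0.66/4.33) ≈ 1.848.
ε > 0: hotel stays and Airbnb rentals are substitutes.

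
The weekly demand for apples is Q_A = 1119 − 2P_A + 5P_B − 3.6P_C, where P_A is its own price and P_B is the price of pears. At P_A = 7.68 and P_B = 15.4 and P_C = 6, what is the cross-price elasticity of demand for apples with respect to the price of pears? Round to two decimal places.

0.07

At P_A = 7.68 and P_B = 15.4 and P_C = 6: Q_A = 1159.04.
∂Q_A/∂P_B = 5.
ε = (∂Q_A/∂P_B)(P_B/Q_A) = 5 × (15.4/1159.04) ≈ 0.07.
Since ε > 0, apples and pears are substitutes.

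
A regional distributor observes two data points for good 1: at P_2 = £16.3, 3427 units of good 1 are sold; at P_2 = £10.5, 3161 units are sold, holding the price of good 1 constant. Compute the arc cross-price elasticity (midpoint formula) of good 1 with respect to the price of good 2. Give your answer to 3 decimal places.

ΔQ_1 = 3161 − 3427 = -266; ΔP_2 = 10.5 − 16.3 = -5.8.
Midpoints: Q̄_1 = 3294.0, P̄_2 = 13.40.
ε = (ΔQ_1/Q̄_1)/(ΔP_2/P̄_2) = (-266/3294.0)/(-5.8/13.40) ≈ 0.187.
ε > 0: good 1 and good 2 are substitutes.

0.187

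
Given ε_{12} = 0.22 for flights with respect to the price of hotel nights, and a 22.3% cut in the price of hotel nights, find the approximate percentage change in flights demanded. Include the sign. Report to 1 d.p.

%ΔQ ≈ ε × %ΔP of hotel nights = 0.22 × (-22.3%) = -4.9%.
Demand for flights falls by about 4.9%.

-4.9%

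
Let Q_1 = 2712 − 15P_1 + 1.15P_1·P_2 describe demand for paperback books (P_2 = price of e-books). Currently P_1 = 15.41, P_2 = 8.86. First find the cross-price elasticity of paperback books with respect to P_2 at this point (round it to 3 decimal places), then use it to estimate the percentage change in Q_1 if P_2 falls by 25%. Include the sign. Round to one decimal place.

-1.5%

At P_1 = 15.41, P_2 = 8.86: Q_1 = 2637.862.
∂Q_1/∂P_2 = 1.15P_1 = 17.7215.
ε = (∂Q_1/∂P_2)(P_2/Q_1) = 17.7215 × 8.86/2637.862 ≈ 0.060.
%ΔQ_1 ≈ ε × %ΔP_2 = 0.060 × (-25%) = -1.5%.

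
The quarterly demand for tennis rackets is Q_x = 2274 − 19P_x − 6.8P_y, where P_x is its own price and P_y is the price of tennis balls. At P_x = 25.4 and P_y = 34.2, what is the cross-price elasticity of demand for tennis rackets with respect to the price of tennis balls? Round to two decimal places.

At P_x = 25.4 and P_y = 34.2: Q_x = 1558.84.
∂Q_x/∂P_y = -6.8.
ε = (∂Q_x/∂P_y)(P_y/Q_x) = -6.8 × (34.2/1558.84) ≈ -0.15.
Since ε < 0, tennis rackets and tennis balls are complements.

-0.15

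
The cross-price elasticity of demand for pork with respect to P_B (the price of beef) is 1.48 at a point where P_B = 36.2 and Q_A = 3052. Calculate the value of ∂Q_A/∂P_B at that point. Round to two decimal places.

ε = (∂Q_A/∂P_B)·(P_B/Q_A) ⇒ ∂Q_A/∂P_B = ε·Q_A/P_B = 1.48 × 3052/36.2 ≈ 124.78.

124.78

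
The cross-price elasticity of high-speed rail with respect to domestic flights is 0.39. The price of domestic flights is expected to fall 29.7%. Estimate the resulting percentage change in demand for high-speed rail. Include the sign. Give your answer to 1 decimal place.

-11.6%

%ΔQ ≈ ε × %ΔP of domestic flights = 0.39 × (-29.7%) = -11.6%.
Demand for high-speed rail falls by about 11.6%.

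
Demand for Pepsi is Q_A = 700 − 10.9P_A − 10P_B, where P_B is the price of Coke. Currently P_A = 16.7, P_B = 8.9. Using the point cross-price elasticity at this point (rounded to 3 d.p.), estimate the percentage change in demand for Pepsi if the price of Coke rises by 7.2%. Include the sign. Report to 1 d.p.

-1.5%

At P_A = 16.7, P_B = 8.9: Q_A = 428.97.
∂Q_A/∂P_B = -10.
ε = (∂Q_A/∂P_B)(P_B/Q_A) = -10.0000 × 8.9/428.97 ≈ -0.207.
%ΔQ_A ≈ ε × %ΔP_B = -0.207 × (7.2%) = -1.5%.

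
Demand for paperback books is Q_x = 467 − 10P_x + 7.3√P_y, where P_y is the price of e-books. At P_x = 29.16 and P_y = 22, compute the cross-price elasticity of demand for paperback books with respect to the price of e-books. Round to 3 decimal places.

At P_x = 29.16 and P_y = 22: Q_x = 209.640.
∂Q_x/∂P_y = 7.3/(2√P_y) = 7.3/(2√22) = 0.7782.
ε = (∂Q_x/∂P_y)(P_y/Q_x) = 0.7782 × (22/209.640) ≈ 0.082.

0.082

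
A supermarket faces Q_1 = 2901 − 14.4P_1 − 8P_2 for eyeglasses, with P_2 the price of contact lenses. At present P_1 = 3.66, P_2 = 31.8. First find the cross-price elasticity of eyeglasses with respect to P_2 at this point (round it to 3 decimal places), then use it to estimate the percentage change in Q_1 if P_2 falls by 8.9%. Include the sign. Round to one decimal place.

0.9%

At P_1 = 3.66, P_2 = 31.8: Q_1 = 2593.896.
∂Q_1/∂P_2 = -8.
ε = (∂Q_1/∂P_2)(P_2/Q_1) = -8.0000 × 31.8/2593.896 ≈ -0.098.
%ΔQ_1 ≈ ε × %ΔP_2 = -0.098 × (-8.9%) = 0.9%.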